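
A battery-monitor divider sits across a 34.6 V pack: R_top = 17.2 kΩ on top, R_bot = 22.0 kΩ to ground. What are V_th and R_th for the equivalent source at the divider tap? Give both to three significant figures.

V_th = 19.4 V, R_th = 9.65 kΩ

V_th is the open-circuit tap voltage: 34.6 × 22.0/(17.2 + 22.0) = 19.4 V.
With the supply zeroed, R_top and R_bot appear in parallel from the tap: R_th = R_top‖R_bot = (17.2 × 22.0)/39.20 = 9.65 kΩ.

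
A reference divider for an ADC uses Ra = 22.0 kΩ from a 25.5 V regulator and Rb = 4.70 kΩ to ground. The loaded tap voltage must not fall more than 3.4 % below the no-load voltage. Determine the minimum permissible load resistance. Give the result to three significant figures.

Output resistance R_th = Ra‖Rb = (22.0 × 4.70)/26.70 = 3.873 kΩ.
The fractional drop is R_th/(R_th + R_L); requiring this ≤ 0.0340 gives R_L ≥ R_th(1/0.0340 − 1) = 3.873 × 28.41 = 110 kΩ.

R_L(min) ≈ 110 kΩ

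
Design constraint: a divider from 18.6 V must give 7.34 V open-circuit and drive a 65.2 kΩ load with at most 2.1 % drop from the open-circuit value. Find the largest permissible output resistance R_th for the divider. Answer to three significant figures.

Loading drop = R_th/(R_th + R_L) ≤ 0.0210, so R_th ≤ R_L · ε/(1−ε) = 65.2 kΩ × 0.0210/0.9790 = 1.40 kΩ.

R_th ≤ 1.40 kΩ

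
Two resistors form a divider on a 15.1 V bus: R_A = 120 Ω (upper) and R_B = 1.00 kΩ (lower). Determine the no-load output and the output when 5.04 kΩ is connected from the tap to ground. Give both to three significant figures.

Unloaded: 13.5 V; loaded: 13.2 V

Open-circuit: V = 15.1 × 1000/(120 + 1000) = 13.5 V.
With the load, R_B becomes R_B‖R_L = 834.4 Ω, so V = 15.1 × 834.4/954.4 = 13.2 V.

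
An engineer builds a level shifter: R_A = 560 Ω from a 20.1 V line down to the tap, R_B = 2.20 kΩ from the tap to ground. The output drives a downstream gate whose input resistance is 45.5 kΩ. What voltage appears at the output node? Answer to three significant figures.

V_out ≈ 15.9 V

The load sits in parallel with R_B: R_B‖R_L = (2200 × 45500) / (2200 + 45500) = 2099 Ω.
V_out = 20.1 × 2099 / (560 + 2099) = 20.1 × 2099/2659 = 15.9 V.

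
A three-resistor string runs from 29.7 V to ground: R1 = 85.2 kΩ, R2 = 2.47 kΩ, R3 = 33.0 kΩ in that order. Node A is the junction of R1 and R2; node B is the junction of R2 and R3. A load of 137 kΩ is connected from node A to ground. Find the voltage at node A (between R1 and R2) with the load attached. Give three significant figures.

V ≈ 7.38 V

Below node A the series string R2+R3 = 35.47 kΩ sits in parallel with the 137 kΩ load: 28.18 kΩ.
V_A = 29.7 × 28.18/(85.2 + 28.18) = 7.38 V.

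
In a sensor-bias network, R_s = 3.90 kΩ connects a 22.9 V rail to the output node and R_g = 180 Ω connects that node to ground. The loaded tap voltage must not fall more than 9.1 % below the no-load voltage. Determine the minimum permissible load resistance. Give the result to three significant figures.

Output resistance R_th = R_s‖R_g = (3900 × 180)/4080 = 172.1 Ω.
The fractional drop is R_th/(R_th + R_L); requiring this ≤ 0.0910 gives R_L ≥ R_th(1/0.0910 − 1) = 172.1 × 9.989 = 1.72 kΩ.

R_L(min) ≈ 1.72 kΩ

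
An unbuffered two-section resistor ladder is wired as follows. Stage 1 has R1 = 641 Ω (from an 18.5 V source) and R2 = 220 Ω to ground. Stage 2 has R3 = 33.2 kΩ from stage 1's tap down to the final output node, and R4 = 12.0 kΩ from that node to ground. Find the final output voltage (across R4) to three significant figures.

V_out ≈ 1.25 V

Stage 2 presents R3+R4 = 45200 Ω as a load on stage 1's tap.
Stage 1's lower leg becomes R2‖(R3+R4) = 218.9 Ω, so V_mid = 18.5 × 218.9/859.9 = 4.710 V.
Stage 2 is itself unloaded: V_out = V_mid × R4/(R3+R4) = 4.710 × 12000/45200 = 1.25 V.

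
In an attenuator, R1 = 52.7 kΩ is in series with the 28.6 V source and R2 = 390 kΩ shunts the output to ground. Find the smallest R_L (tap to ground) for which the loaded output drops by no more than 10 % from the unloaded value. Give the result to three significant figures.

Output resistance R_th = R1‖R2 = (52.7 × 390)/442.7 = 46.43 kΩ.
The fractional drop is R_th/(R_th + R_L); requiring this ≤ 0.100 gives R_L ≥ R_th(1/0.100 − 1) = 46.43 × 9.000 = 418 kΩ.

R_L(min) ≈ 418 kΩ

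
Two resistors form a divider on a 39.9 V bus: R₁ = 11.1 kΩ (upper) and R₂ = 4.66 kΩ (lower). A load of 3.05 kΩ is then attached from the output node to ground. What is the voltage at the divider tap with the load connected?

V_out ≈ 5.68 V

The load sits in parallel with R₂: R₂‖R_L = (4.66 × 3.05) / (4.66 + 3.05) = 1.843 kΩ.
V_out = 39.9 × 1.843 / (11.1 + 1.843) = 39.9 × 1.843/12.94 = 5.68 V.
(Unloaded it would have been 11.8 V.)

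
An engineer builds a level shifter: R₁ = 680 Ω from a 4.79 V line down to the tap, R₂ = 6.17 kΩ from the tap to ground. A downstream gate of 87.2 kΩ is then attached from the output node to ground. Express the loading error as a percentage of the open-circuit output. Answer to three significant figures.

0.698 %

The divider's output (Thévenin) resistance is R₁‖R₂ = 612.5 Ω.
Fractional drop under load = R_th/(R_th + R_L) = 612.5 / (612.5 + 87200) = 0.006975.
So the output falls by 0.698 %.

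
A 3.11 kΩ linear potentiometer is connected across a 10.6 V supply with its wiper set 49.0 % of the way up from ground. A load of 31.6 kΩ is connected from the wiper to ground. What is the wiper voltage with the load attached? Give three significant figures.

The wiper splits the pot into (1−α)R = 1.586 kΩ above and αR = 1.524 kΩ below.
Lower section ‖ load = 1.454 kΩ.
V_wiper = 10.6 × 1.454/(1.586 + 1.454) = 5.07 V.

V ≈ 5.07 V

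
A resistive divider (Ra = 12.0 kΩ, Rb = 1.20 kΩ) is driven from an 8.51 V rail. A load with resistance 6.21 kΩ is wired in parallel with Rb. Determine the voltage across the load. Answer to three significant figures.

The load sits in parallel with Rb: Rb‖R_L = (1.20 × 6.21) / (1.20 + 6.21) = 1.006 kΩ.
V_out = 8.51 × 1.006 / (12.0 + 1.006) = 8.51 × 1.006/13.01 = 0.658 V.

V_out ≈ 0.658 V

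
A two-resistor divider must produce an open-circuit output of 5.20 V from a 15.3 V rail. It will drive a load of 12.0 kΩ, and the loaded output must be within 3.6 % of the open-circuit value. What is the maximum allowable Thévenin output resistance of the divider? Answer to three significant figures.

R_th ≤ 448 Ω

Loading drop = R_th/(R_th + R_L) ≤ 0.0360, so R_th ≤ R_L · ε/(1−ε) = 12.0 kΩ × 0.0360/0.9640 = 448 Ω.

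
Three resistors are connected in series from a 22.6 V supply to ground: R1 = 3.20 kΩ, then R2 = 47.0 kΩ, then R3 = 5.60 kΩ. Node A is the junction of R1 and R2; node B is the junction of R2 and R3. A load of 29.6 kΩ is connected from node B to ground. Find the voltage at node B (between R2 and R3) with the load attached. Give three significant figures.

V ≈ 1.94 V

At node B, R3 is in parallel with the load: R3‖R_L = 4.709 kΩ.
Below node A the resistance is R2 + (R3‖R_L) = 51.71 kΩ, so V_A = 22.6 × 51.71/54.91 = 21.28 V.
Then V_B = V_A × (R3‖R_L)/(R2 + R3‖R_L) = 21.28 × 4.709/51.71 = 1.94 V.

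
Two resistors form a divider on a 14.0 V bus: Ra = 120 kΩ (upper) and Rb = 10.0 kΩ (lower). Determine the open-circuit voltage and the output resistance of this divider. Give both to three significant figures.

V_th is the open-circuit tap voltage: 14.0 × 10.0/(120 + 10.0) = 1.08 V.
With the supply zeroed, Ra and Rb appear in parallel from the tap: R_th = Ra‖Rb = (120 × 10.0)/130.0 = 9.23 kΩ.

V_th = 1.08 V, R_th = 9.23 kΩ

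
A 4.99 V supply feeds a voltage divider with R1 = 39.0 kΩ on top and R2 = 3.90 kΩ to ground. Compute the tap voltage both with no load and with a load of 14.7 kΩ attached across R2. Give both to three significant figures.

Unloaded: 0.454 V; loaded: 0.365 V

Open-circuit: V = 4.99 × 3.90/(39.0 + 3.90) = 0.454 V.
With the load, R2 becomes R2‖R_L = 3.082 kΩ, so V = 4.99 × 3.082/42.08 = 0.365 V.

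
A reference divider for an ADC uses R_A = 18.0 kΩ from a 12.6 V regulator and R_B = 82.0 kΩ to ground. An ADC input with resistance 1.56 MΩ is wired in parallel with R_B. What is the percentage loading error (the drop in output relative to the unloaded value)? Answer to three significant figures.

0.937 %

The divider's output (Thévenin) resistance is R_A‖R_B = 14.76 kΩ.
Fractional drop under load = R_th/(R_th + R_L) = 14.76 / (14.76 + 1560) = 0.009373.
So the output falls by 0.937 %.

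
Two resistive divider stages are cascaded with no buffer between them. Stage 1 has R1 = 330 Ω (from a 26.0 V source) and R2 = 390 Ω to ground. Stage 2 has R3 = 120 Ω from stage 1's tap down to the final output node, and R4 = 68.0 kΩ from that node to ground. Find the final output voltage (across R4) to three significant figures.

Stage 2 presents R3+R4 = 68120 Ω as a load on stage 1's tap.
Stage 1's lower leg becomes R2‖(R3+R4) = 387.8 Ω, so V_mid = 26.0 × 387.8/717.8 = 14.05 V.
Stage 2 is itself unloaded: V_out = V_mid × R4/(R3+R4) = 14.05 × 68000/68120 = 14.0 V.

V_out ≈ 14.0 V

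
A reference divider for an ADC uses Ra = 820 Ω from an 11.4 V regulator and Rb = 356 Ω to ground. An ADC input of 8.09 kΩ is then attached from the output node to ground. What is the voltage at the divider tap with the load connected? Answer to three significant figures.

V_out ≈ 3.35 V

The load sits in parallel with Rb: Rb‖R_L = (356 × 8090) / (356 + 8090) = 341.0 Ω.
V_out = 11.4 × 341.0 / (820 + 341.0) = 11.4 × 341.0/1161 = 3.35 V.
(Unloaded it would have been 3.45 V.)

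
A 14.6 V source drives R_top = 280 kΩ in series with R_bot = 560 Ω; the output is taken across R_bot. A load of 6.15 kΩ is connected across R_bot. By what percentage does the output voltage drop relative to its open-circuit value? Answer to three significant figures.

Unloaded V = 14.6 × 560/280600 = 0.029142 V.
Loaded: R_bot‖R_L = 513.3 Ω, giving V = 14.6 × 513.3/280500 = 0.026714 V.
Drop = (0.029142 − 0.026714) / 0.029142 = 8.33 %.

8.33 %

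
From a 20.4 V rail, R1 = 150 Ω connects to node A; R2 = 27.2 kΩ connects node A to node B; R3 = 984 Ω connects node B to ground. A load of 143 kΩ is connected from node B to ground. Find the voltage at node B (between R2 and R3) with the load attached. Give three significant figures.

At node B, R3 is in parallel with the load: R3‖R_L = 977.3 Ω.
Below node A the resistance is R2 + (R3‖R_L) = 28180 Ω, so V_A = 20.4 × 28180/28330 = 20.29 V.
Then V_B = V_A × (R3‖R_L)/(R2 + R3‖R_L) = 20.29 × 977.3/28180 = 0.704 V.

V ≈ 0.704 V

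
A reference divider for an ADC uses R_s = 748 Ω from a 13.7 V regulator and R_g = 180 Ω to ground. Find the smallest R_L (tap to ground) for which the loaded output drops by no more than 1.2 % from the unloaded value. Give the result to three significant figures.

Output resistance R_th = R_s‖R_g = (748 × 180)/928.0 = 145.1 Ω.
The fractional drop is R_th/(R_th + R_L); requiring this ≤ 0.0120 gives R_L ≥ R_th(1/0.0120 − 1) = 145.1 × 82.33 = 11.9 kΩ.

R_L(min) ≈ 11.9 kΩ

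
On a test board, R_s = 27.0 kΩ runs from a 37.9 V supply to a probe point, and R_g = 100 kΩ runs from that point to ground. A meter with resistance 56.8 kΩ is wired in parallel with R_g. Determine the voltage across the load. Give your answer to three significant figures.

The load sits in parallel with R_g: R_g‖R_L = (100 × 56.8) / (100 + 56.8) = 36.22 kΩ.
V_out = 37.9 × 36.22 / (27.0 + 36.22) = 37.9 × 36.22/63.22 = 21.7 V.
(Unloaded it would have been 29.8 V.)

V_out ≈ 21.7 V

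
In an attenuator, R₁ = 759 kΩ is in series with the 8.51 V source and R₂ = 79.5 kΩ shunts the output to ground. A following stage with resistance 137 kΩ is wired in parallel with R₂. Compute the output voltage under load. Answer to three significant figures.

The load sits in parallel with R₂: R₂‖R_L = (79.5 × 137) / (79.5 + 137) = 50.31 kΩ.
V_out = 8.51 × 50.31 / (759 + 50.31) = 8.51 × 50.31/809.3 = 0.529 V.

V_out ≈ 0.529 V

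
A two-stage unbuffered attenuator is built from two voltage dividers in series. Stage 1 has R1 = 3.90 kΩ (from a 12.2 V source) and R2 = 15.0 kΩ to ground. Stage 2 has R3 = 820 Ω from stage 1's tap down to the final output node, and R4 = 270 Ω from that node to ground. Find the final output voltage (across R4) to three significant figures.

Stage 2 presents R3+R4 = 1090 Ω as a load on stage 1's tap.
Stage 1's lower leg becomes R2‖(R3+R4) = 1016 Ω, so V_mid = 12.2 × 1016/4916 = 2.522 V.
Stage 2 is itself unloaded: V_out = V_mid × R4/(R3+R4) = 2.522 × 270/1090 = 0.625 V.

V_out ≈ 0.625 V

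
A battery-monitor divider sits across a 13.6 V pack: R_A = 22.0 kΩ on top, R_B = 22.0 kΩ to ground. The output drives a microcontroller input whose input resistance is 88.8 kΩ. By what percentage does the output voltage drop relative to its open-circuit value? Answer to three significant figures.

The divider's output (Thévenin) resistance is R_A‖R_B = 11.00 kΩ.
Fractional drop under load = R_th/(R_th + R_L) = 11.00 / (11.00 + 88.8) = 0.1102.
So the output falls by 11.0 %.

11.0 %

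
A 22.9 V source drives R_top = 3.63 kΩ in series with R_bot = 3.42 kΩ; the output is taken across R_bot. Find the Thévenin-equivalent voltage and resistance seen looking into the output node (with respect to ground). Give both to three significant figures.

V_th = 11.1 V, R_th = 1.76 kΩ

V_th is the open-circuit tap voltage: 22.9 × 3.42/(3.63 + 3.42) = 11.1 V.
With the supply zeroed, R_top and R_bot appear in parallel from the tap: R_th = R_top‖R_bot = (3.63 × 3.42)/7.050 = 1.76 kΩ.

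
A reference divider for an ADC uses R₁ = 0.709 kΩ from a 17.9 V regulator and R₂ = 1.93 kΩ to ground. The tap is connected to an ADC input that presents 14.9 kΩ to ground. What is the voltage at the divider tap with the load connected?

V_out ≈ 12.7 V

The load sits in parallel with R₂: R₂‖R_L = (1930 × 14900) / (1930 + 14900) = 1709 Ω.
V_out = 17.9 × 1709 / (709 + 1709) = 17.9 × 1709/2418 = 12.7 V.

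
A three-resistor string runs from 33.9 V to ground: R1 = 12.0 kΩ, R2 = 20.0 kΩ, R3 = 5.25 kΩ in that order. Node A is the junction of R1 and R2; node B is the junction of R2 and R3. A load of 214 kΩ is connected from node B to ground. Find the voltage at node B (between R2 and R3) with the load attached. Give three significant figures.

V ≈ 4.68 V

At node B, R3 is in parallel with the load: R3‖R_L = 5.124 kΩ.
Below node A the resistance is R2 + (R3‖R_L) = 25.12 kΩ, so V_A = 33.9 × 25.12/37.12 = 22.94 V.
Then V_B = V_A × (R3‖R_L)/(R2 + R3‖R_L) = 22.94 × 5.124/25.12 = 4.68 V.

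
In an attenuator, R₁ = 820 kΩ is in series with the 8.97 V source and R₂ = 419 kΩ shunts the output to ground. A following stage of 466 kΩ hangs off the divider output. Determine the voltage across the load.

The load sits in parallel with R₂: R₂‖R_L = (419 × 466) / (419 + 466) = 220.6 kΩ.
V_out = 8.97 × 220.6 / (820 + 220.6) = 8.97 × 220.6/1041 = 1.90 V.

V_out ≈ 1.90 V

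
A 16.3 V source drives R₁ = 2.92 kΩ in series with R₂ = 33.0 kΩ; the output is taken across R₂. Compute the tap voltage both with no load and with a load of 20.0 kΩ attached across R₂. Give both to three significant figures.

Open-circuit: V = 16.3 × 33.0/(2.92 + 33.0) = 15.0 V.
With the load, R₂ becomes R₂‖R_L = 12.45 kΩ, so V = 16.3 × 12.45/15.37 = 13.2 V.

Unloaded: 15.0 V; loaded: 13.2 V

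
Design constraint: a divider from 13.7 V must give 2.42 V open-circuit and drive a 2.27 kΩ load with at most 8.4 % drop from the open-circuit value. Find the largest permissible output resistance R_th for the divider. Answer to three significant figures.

Loading drop = R_th/(R_th + R_L) ≤ 0.0840, so R_th ≤ R_L · ε/(1−ε) = 2.27 kΩ × 0.0840/0.9160 = 208 Ω.

R_th ≤ 208 Ω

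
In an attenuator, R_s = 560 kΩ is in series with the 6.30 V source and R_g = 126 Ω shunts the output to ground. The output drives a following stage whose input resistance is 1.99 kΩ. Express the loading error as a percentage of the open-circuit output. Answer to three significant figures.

The divider's output (Thévenin) resistance is R_s‖R_g = 126.0 Ω.
Fractional drop under load = R_th/(R_th + R_L) = 126.0 / (126.0 + 1990) = 0.05953.
So the output falls by 5.95 %.

5.95 %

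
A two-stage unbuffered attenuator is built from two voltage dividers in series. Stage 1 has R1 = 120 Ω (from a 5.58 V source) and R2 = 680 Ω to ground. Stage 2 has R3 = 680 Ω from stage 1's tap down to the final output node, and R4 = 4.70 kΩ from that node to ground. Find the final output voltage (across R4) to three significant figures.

Stage 2 presents R3+R4 = 5380 Ω as a load on stage 1's tap.
Stage 1's lower leg becomes R2‖(R3+R4) = 603.7 Ω, so V_mid = 5.58 × 603.7/723.7 = 4.655 V.
Stage 2 is itself unloaded: V_out = V_mid × R4/(R3+R4) = 4.655 × 4700/5380 = 4.07 V.

V_out ≈ 4.07 V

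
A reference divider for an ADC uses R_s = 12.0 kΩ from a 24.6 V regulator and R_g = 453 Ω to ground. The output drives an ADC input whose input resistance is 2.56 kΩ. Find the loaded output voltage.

V_out ≈ 0.765 V

The load sits in parallel with R_g: R_g‖R_L = (453 × 2560) / (453 + 2560) = 384.9 Ω.
V_out = 24.6 × 384.9 / (12000 + 384.9) = 24.6 × 384.9/12380 = 0.765 V.
(Unloaded it would have been 0.895 V.)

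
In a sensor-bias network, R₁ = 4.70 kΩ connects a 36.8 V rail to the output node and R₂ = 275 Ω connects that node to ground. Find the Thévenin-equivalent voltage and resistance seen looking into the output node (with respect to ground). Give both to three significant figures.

V_th = 2.03 V, R_th = 260 Ω

V_th is the open-circuit tap voltage: 36.8 × 275/(4700 + 275) = 2.03 V.
With the supply zeroed, R₁ and R₂ appear in parallel from the tap: R_th = R₁‖R₂ = (4700 × 275)/4975 = 260 Ω.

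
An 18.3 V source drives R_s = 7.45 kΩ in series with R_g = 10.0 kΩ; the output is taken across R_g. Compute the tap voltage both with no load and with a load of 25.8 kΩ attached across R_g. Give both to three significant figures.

Unloaded: 10.5 V; loaded: 9.00 V

Open-circuit: V = 18.3 × 10.0/(7.45 + 10.0) = 10.5 V.
With the load, R_g becomes R_g‖R_L = 7.207 kΩ, so V = 18.3 × 7.207/14.66 = 9.00 V.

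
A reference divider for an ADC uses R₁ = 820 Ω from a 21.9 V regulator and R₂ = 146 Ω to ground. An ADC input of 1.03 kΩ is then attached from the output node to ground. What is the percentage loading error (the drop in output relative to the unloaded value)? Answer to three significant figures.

10.7 %

Unloaded V = 21.9 × 146/966.0 = 3.3099 V.
Loaded: R₂‖R_L = 127.9 Ω, giving V = 21.9 × 127.9/947.9 = 2.9544 V.
Drop = (3.3099 − 2.9544) / 3.3099 = 10.7 %.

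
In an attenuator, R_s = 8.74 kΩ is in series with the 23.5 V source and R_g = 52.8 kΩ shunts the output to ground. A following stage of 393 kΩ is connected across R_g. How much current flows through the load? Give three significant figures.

I_L ≈ 0.0503 mA

R_g‖R_L = 46.55 kΩ; V_out = 23.5 × 46.55/55.29 = 19.78 V.
I_L = V_out / R_L = 19.78 / 393 kΩ = 0.0503 mA.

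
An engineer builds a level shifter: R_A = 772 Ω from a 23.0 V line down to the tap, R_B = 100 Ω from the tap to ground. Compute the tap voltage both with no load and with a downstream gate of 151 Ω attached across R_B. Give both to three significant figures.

Unloaded: 2.64 V; loaded: 1.66 V

Open-circuit: V = 23.0 × 100/(772 + 100) = 2.64 V.
With the load, R_B becomes R_B‖R_L = 60.16 Ω, so V = 23.0 × 60.16/832.2 = 1.66 V.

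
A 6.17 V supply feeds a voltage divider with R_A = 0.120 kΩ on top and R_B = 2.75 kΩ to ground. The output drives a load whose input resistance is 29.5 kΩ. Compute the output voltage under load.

The load sits in parallel with R_B: R_B‖R_L = (2750 × 29500) / (2750 + 29500) = 2516 Ω.
V_out = 6.17 × 2516 / (120 + 2516) = 6.17 × 2516/2636 = 5.89 V.

V_out ≈ 5.89 V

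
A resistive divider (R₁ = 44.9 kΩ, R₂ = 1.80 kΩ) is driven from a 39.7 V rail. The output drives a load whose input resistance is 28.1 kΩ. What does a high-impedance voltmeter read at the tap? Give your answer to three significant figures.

The load sits in parallel with R₂: R₂‖R_L = (1.80 × 28.1) / (1.80 + 28.1) = 1.692 kΩ.
V_out = 39.7 × 1.692 / (44.9 + 1.692) = 39.7 × 1.692/46.59 = 1.44 V.

V_out ≈ 1.44 V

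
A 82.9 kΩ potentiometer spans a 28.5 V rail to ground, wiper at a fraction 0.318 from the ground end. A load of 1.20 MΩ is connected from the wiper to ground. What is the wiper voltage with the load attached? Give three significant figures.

V ≈ 8.93 V

The wiper splits the pot into (1−α)R = 56.54 kΩ above and αR = 26.36 kΩ below.
Lower section ‖ load = 25.80 kΩ.
V_wiper = 28.5 × 25.80/(56.54 + 25.80) = 8.93 V.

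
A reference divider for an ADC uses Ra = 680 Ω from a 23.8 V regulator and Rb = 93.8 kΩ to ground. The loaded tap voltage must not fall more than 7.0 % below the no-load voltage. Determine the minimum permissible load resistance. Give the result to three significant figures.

Output resistance R_th = Ra‖Rb = (680 × 93800)/94480 = 675.1 Ω.
The fractional drop is R_th/(R_th + R_L); requiring this ≤ 0.0700 gives R_L ≥ R_th(1/0.0700 − 1) = 675.1 × 13.29 = 8.97 kΩ.

R_L(min) ≈ 8.97 kΩ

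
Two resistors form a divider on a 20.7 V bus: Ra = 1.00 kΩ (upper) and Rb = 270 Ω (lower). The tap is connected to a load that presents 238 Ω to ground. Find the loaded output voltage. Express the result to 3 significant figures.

V_out ≈ 2.32 V

The load sits in parallel with Rb: Rb‖R_L = (270 × 238) / (270 + 238) = 126.5 Ω.
V_out = 20.7 × 126.5 / (1000 + 126.5) = 20.7 × 126.5/1126 = 2.32 V.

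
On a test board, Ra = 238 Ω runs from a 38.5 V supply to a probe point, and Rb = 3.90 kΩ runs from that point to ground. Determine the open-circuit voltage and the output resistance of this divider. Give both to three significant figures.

V_th is the open-circuit tap voltage: 38.5 × 3900/(238 + 3900) = 36.3 V.
With the supply zeroed, Ra and Rb appear in parallel from the tap: R_th = Ra‖Rb = (238 × 3900)/4138 = 224 Ω.

V_th = 36.3 V, R_th = 224 Ω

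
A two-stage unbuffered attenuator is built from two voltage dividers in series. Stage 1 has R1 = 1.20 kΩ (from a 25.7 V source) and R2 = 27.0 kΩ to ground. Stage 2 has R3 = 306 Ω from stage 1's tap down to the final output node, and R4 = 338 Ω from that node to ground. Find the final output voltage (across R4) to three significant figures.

V_out ≈ 4.64 V

Stage 2 presents R3+R4 = 644.0 Ω as a load on stage 1's tap.
Stage 1's lower leg becomes R2‖(R3+R4) = 629.0 Ω, so V_mid = 25.7 × 629.0/1829 = 8.838 V.
Stage 2 is itself unloaded: V_out = V_mid × R4/(R3+R4) = 8.838 × 338/644.0 = 4.64 V.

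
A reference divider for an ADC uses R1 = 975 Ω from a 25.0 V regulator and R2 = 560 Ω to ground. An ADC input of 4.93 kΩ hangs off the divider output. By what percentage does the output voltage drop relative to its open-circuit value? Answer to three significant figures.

The divider's output (Thévenin) resistance is R1‖R2 = 355.7 Ω.
Fractional drop under load = R_th/(R_th + R_L) = 355.7 / (355.7 + 4930) = 0.06729.
So the output falls by 6.73 %.

6.73 %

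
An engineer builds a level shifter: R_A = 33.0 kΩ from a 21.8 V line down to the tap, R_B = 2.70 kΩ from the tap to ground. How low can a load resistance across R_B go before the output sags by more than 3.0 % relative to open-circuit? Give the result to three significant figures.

Output resistance R_th = R_A‖R_B = (33.0 × 2.70)/35.70 = 2.496 kΩ.
The fractional drop is R_th/(R_th + R_L); requiring this ≤ 0.0300 gives R_L ≥ R_th(1/0.0300 − 1) = 2.496 × 32.33 = 80.7 kΩ.

R_L(min) ≈ 80.7 kΩ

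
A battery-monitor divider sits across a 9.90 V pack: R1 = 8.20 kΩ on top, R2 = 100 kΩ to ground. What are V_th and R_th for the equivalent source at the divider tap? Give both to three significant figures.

V_th = 9.15 V, R_th = 7.58 kΩ

V_th is the open-circuit tap voltage: 9.90 × 100/(8.20 + 100) = 9.15 V.
With the supply zeroed, R1 and R2 appear in parallel from the tap: R_th = R1‖R2 = (8.20 × 100)/108.2 = 7.58 kΩ.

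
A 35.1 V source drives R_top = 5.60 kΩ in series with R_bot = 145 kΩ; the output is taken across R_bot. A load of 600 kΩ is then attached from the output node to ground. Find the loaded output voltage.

V_out ≈ 33.5 V

The load sits in parallel with R_bot: R_bot‖R_L = (145 × 600) / (145 + 600) = 116.8 kΩ.
V_out = 35.1 × 116.8 / (5.60 + 116.8) = 35.1 × 116.8/122.4 = 33.5 V.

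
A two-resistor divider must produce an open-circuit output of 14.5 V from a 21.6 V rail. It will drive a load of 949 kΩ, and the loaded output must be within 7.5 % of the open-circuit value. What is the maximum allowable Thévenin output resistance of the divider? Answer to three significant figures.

Loading drop = R_th/(R_th + R_L) ≤ 0.0750, so R_th ≤ R_L · ε/(1−ε) = 949 kΩ × 0.0750/0.9250 = 76.9 kΩ.
(Any R1, R2 with R2/(R1+R2) = 0.671 and R1‖R2 ≤ 76.9 kΩ will meet the spec.)

R_th ≤ 76.9 kΩ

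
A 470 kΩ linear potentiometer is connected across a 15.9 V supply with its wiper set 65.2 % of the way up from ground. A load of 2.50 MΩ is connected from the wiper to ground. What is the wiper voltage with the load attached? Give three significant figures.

The wiper splits the pot into (1−α)R = 163.6 kΩ above and αR = 306.4 kΩ below.
Lower section ‖ load = 273.0 kΩ.
V_wiper = 15.9 × 273.0/(163.6 + 273.0) = 9.94 V.

V ≈ 9.94 V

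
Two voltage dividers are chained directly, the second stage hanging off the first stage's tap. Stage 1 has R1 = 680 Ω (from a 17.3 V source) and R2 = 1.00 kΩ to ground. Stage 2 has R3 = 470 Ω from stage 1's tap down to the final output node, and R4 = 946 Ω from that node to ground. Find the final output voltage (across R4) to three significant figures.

Stage 2 presents R3+R4 = 1416 Ω as a load on stage 1's tap.
Stage 1's lower leg becomes R2‖(R3+R4) = 586.1 Ω, so V_mid = 17.3 × 586.1/1266 = 8.008 V.
Stage 2 is itself unloaded: V_out = V_mid × R4/(R3+R4) = 8.008 × 946/1416 = 5.35 V.

V_out ≈ 5.35 V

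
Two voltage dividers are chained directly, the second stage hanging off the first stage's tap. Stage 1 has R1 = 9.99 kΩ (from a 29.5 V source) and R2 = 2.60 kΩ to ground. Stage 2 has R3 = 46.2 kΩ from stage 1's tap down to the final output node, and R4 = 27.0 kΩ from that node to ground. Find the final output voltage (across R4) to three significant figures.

Stage 2 presents R3+R4 = 73.20 kΩ as a load on stage 1's tap.
Stage 1's lower leg becomes R2‖(R3+R4) = 2.511 kΩ, so V_mid = 29.5 × 2.511/12.50 = 5.925 V.
Stage 2 is itself unloaded: V_out = V_mid × R4/(R3+R4) = 5.925 × 27.0/73.20 = 2.19 V.

V_out ≈ 2.19 V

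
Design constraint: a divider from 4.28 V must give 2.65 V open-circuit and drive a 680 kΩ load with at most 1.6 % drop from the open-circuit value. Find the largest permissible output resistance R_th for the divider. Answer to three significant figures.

R_th ≤ 11.1 kΩ

Loading drop = R_th/(R_th + R_L) ≤ 0.0160, so R_th ≤ R_L · ε/(1−ε) = 680 kΩ × 0.0160/0.9840 = 11.1 kΩ.
(Any R1, R2 with R2/(R1+R2) = 0.619 and R1‖R2 ≤ 11.1 kΩ will meet the spec.)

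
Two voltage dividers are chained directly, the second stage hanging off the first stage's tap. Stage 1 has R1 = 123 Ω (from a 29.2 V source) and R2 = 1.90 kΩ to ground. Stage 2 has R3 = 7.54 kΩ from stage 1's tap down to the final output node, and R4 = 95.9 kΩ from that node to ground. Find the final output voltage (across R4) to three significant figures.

V_out ≈ 25.4 V

Stage 2 presents R3+R4 = 103400 Ω as a load on stage 1's tap.
Stage 1's lower leg becomes R2‖(R3+R4) = 1866 Ω, so V_mid = 29.2 × 1866/1989 = 27.39 V.
Stage 2 is itself unloaded: V_out = V_mid × R4/(R3+R4) = 27.39 × 95900/103400 = 25.4 V.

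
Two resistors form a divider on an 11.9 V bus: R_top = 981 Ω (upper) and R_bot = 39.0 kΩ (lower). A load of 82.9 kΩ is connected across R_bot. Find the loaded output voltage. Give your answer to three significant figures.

The load sits in parallel with R_bot: R_bot‖R_L = (39000 × 82900) / (39000 + 82900) = 26520 Ω.
V_out = 11.9 × 26520 / (981 + 26520) = 11.9 × 26520/27500 = 11.5 V.
(Unloaded it would have been 11.6 V.)

V_out ≈ 11.5 V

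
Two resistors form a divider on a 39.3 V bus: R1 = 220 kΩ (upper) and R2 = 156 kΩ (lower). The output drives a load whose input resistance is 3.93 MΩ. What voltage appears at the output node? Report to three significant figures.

V_out ≈ 15.9 V

The load sits in parallel with R2: R2‖R_L = (156 × 3930) / (156 + 3930) = 150.0 kΩ.
V_out = 39.3 × 150.0 / (220 + 150.0) = 39.3 × 150.0/370.0 = 15.9 V.
(Unloaded it would have been 16.3 V.)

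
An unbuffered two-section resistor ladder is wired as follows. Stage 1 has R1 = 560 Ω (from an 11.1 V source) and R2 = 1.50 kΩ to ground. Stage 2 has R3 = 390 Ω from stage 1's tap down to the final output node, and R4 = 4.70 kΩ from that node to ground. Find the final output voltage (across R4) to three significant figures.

Stage 2 presents R3+R4 = 5090 Ω as a load on stage 1's tap.
Stage 1's lower leg becomes R2‖(R3+R4) = 1159 Ω, so V_mid = 11.1 × 1159/1719 = 7.483 V.
Stage 2 is itself unloaded: V_out = V_mid × R4/(R3+R4) = 7.483 × 4700/5090 = 6.91 V.

V_out ≈ 6.91 V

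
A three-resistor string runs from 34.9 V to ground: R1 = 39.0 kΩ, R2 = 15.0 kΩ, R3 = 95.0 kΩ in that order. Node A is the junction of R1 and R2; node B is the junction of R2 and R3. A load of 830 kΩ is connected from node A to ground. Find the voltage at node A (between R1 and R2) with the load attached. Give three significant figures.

Below node A the series string R2+R3 = 110.0 kΩ sits in parallel with the 830 kΩ load: 97.13 kΩ.
V_A = 34.9 × 97.13/(39.0 + 97.13) = 24.9 V.

V ≈ 24.9 V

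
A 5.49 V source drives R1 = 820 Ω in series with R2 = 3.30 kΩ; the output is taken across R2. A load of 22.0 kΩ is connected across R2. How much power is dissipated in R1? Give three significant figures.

Total resistance from the source is R1 + (R2‖R_L) = 3690 Ω, so I = 5.49/3690 Ω = 1.488 mA.
P = I²·R1 = (1.488 mA)² × 820 Ω = 1.82 mW.

P ≈ 1.82 mW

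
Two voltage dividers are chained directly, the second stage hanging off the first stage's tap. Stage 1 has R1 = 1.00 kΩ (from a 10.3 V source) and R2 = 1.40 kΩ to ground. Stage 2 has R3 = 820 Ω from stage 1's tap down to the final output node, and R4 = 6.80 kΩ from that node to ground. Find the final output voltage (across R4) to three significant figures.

Stage 2 presents R3+R4 = 7620 Ω as a load on stage 1's tap.
Stage 1's lower leg becomes R2‖(R3+R4) = 1183 Ω, so V_mid = 10.3 × 1183/2183 = 5.581 V.
Stage 2 is itself unloaded: V_out = V_mid × R4/(R3+R4) = 5.581 × 6800/7620 = 4.98 V.

V_out ≈ 4.98 V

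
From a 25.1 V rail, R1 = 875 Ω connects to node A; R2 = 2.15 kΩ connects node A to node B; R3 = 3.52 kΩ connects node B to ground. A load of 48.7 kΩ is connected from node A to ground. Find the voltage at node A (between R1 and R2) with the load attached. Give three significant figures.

V ≈ 21.4 V

Below node A the series string R2+R3 = 5670 Ω sits in parallel with the 48700 Ω load: 5079 Ω.
V_A = 25.1 × 5079/(875 + 5079) = 21.4 V.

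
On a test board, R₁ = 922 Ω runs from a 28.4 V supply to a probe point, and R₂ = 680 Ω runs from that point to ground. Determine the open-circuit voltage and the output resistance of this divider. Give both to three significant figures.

V_th is the open-circuit tap voltage: 28.4 × 680/(922 + 680) = 12.1 V.
With the supply zeroed, R₁ and R₂ appear in parallel from the tap: R_th = R₁‖R₂ = (922 × 680)/1602 = 391 Ω.

V_th = 12.1 V, R_th = 391 Ω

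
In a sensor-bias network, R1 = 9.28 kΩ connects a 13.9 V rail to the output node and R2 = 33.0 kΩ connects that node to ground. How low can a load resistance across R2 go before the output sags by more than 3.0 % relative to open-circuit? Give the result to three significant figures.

Output resistance R_th = R1‖R2 = (9.28 × 33.0)/42.28 = 7.243 kΩ.
The fractional drop is R_th/(R_th + R_L); requiring this ≤ 0.0300 gives R_L ≥ R_th(1/0.0300 − 1) = 7.243 × 32.33 = 234 kΩ.

R_L(min) ≈ 234 kΩ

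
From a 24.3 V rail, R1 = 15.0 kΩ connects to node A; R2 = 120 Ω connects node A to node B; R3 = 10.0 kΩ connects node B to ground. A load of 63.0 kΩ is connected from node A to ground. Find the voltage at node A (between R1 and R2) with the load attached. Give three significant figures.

Below node A the series string R2+R3 = 10120 Ω sits in parallel with the 63000 Ω load: 8719 Ω.
V_A = 24.3 × 8719/(15000 + 8719) = 8.93 V.

V ≈ 8.93 V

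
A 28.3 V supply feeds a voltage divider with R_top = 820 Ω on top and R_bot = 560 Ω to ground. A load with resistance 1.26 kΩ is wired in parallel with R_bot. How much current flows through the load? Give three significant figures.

I_L ≈ 7.21 mA

R_bot‖R_L = 387.7 Ω; V_out = 28.3 × 387.7/1208 = 9.085 V.
I_L = V_out / R_L = 9.085 / 1.26 kΩ = 7.21 mA.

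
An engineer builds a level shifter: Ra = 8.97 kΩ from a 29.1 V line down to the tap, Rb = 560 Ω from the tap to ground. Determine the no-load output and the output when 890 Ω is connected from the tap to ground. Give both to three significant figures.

Unloaded: 1.71 V; loaded: 1.07 V

Open-circuit: V = 29.1 × 560/(8970 + 560) = 1.71 V.
With the load, Rb becomes Rb‖R_L = 343.7 Ω, so V = 29.1 × 343.7/9314 = 1.07 V.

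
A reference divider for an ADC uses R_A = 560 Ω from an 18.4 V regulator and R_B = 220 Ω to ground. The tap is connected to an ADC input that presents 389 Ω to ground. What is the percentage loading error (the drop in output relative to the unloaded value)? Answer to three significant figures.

28.9 %

The divider's output (Thévenin) resistance is R_A‖R_B = 157.9 Ω.
Fractional drop under load = R_th/(R_th + R_L) = 157.9 / (157.9 + 389) = 0.2888.
So the output falls by 28.9 %.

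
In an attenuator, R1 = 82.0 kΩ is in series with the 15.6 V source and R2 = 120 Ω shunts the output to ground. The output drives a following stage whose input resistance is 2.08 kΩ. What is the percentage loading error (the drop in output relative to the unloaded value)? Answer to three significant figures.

The divider's output (Thévenin) resistance is R1‖R2 = 119.8 Ω.
Fractional drop under load = R_th/(R_th + R_L) = 119.8 / (119.8 + 2080) = 0.05447.
So the output falls by 5.45 %.

5.45 %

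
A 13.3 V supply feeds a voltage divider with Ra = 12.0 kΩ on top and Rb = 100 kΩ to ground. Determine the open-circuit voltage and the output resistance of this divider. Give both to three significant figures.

V_th = 11.9 V, R_th = 10.7 kΩ

V_th is the open-circuit tap voltage: 13.3 × 100/(12.0 + 100) = 11.9 V.
With the supply zeroed, Ra and Rb appear in parallel from the tap: R_th = Ra‖Rb = (12.0 × 100)/112.0 = 10.7 kΩ.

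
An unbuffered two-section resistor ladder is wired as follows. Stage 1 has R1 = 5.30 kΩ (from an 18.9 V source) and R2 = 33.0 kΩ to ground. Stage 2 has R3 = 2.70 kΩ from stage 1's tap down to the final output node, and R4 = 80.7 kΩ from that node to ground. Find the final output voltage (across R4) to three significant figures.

Stage 2 presents R3+R4 = 83.40 kΩ as a load on stage 1's tap.
Stage 1's lower leg becomes R2‖(R3+R4) = 23.64 kΩ, so V_mid = 18.9 × 23.64/28.94 = 15.44 V.
Stage 2 is itself unloaded: V_out = V_mid × R4/(R3+R4) = 15.44 × 80.7/83.40 = 14.9 V.

V_out ≈ 14.9 V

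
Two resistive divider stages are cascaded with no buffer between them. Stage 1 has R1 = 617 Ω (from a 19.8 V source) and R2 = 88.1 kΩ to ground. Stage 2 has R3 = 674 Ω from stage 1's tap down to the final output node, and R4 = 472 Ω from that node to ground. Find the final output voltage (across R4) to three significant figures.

V_out ≈ 5.28 V

Stage 2 presents R3+R4 = 1146 Ω as a load on stage 1's tap.
Stage 1's lower leg becomes R2‖(R3+R4) = 1131 Ω, so V_mid = 19.8 × 1131/1748 = 12.81 V.
Stage 2 is itself unloaded: V_out = V_mid × R4/(R3+R4) = 12.81 × 472/1146 = 5.28 V.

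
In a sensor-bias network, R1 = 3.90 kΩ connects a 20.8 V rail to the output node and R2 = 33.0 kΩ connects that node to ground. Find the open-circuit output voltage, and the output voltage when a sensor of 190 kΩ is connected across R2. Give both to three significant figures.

Open-circuit: V = 20.8 × 33.0/(3.90 + 33.0) = 18.6 V.
With the load, R2 becomes R2‖R_L = 28.12 kΩ, so V = 20.8 × 28.12/32.02 = 18.3 V.

Unloaded: 18.6 V; loaded: 18.3 V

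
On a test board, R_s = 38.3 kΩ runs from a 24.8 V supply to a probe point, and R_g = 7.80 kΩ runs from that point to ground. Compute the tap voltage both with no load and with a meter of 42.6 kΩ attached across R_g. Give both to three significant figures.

Unloaded: 4.20 V; loaded: 3.64 V

Open-circuit: V = 24.8 × 7.80/(38.3 + 7.80) = 4.20 V.
With the load, R_g becomes R_g‖R_L = 6.593 kΩ, so V = 24.8 × 6.593/44.89 = 3.64 V.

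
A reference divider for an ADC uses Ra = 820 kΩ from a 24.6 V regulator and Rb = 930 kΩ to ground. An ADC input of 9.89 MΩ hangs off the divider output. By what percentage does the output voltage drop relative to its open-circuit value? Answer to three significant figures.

4.22 %

The divider's output (Thévenin) resistance is Ra‖Rb = 435.8 kΩ.
Fractional drop under load = R_th/(R_th + R_L) = 435.8 / (435.8 + 9890) = 0.04220.
So the output falls by 4.22 %.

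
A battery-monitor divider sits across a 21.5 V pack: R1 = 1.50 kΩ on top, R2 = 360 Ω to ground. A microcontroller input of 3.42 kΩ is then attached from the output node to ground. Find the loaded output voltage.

V_out ≈ 3.84 V

The load sits in parallel with R2: R2‖R_L = (360 × 3420) / (360 + 3420) = 325.7 Ω.
V_out = 21.5 × 325.7 / (1500 + 325.7) = 21.5 × 325.7/1826 = 3.84 V.
(Unloaded it would have been 4.16 V.)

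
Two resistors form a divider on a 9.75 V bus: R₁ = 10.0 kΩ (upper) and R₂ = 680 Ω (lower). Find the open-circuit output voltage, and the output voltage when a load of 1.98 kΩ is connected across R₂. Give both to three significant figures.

Open-circuit: V = 9.75 × 680/(10000 + 680) = 0.621 V.
With the load, R₂ becomes R₂‖R_L = 506.2 Ω, so V = 9.75 × 506.2/10510 = 0.470 V.

Unloaded: 0.621 V; loaded: 0.470 V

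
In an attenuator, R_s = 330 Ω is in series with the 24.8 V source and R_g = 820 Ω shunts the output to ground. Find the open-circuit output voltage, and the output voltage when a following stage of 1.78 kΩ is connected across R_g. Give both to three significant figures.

Unloaded: 17.7 V; loaded: 15.6 V

Open-circuit: V = 24.8 × 820/(330 + 820) = 17.7 V.
With the load, R_g becomes R_g‖R_L = 561.4 Ω, so V = 24.8 × 561.4/891.4 = 15.6 V.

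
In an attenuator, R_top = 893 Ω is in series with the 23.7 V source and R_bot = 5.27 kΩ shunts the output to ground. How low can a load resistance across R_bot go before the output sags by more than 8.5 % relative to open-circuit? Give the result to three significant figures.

R_L(min) ≈ 8.22 kΩ

Output resistance R_th = R_top‖R_bot = (893 × 5270)/6163 = 763.6 Ω.
The fractional drop is R_th/(R_th + R_L); requiring this ≤ 0.0850 gives R_L ≥ R_th(1/0.0850 − 1) = 763.6 × 10.76 = 8.22 kΩ.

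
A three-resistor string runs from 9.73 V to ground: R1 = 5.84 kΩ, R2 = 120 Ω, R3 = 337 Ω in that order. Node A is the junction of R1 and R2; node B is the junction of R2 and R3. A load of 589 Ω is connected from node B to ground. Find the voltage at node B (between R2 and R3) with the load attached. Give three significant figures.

At node B, R3 is in parallel with the load: R3‖R_L = 214.4 Ω.
Below node A the resistance is R2 + (R3‖R_L) = 334.4 Ω, so V_A = 9.73 × 334.4/6174 = 0.5269 V.
Then V_B = V_A × (R3‖R_L)/(R2 + R3‖R_L) = 0.5269 × 214.4/334.4 = 0.338 V.

V ≈ 0.338 V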